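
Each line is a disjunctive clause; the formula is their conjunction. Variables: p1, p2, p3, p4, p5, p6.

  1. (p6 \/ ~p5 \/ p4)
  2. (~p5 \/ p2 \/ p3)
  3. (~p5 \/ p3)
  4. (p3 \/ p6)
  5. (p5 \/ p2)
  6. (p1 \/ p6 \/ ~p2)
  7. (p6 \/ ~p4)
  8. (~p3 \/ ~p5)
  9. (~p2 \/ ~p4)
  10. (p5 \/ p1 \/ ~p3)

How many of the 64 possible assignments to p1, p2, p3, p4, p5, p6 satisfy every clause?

4

Satisfying assignments:
  p1=0 p2=1 p3=0 p4=0 p5=0 p6=1
  p1=1 p2=1 p3=0 p4=0 p5=0 p6=1
  p1=1 p2=1 p3=1 p4=0 p5=0 p6=0
  p1=1 p2=1 p3=1 p4=0 p5=0 p6=1
That's 4 in total.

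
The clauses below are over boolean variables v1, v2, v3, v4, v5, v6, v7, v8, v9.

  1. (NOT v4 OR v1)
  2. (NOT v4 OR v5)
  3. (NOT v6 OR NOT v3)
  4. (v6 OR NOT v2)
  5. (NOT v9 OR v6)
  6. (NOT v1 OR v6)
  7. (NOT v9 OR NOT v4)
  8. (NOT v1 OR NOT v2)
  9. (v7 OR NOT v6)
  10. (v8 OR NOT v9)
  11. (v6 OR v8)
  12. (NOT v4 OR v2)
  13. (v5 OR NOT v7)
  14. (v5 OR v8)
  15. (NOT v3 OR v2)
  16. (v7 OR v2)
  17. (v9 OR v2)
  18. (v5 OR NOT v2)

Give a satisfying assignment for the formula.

Pure literal: v3 appears only negated; assign v3 = False.
v4 occurs only negated in the remaining clauses — set v4 = False.
Try v1 = False.
For the remaining variables, v2 = True, v5 = True, v6 = True, v7 = True, v8 = True, v9 = False works.
Every clause has at least one true literal under this assignment.

v1=0  v2=1  v3=0  v4=0  v5=1  v6=1  v7=1  v8=1  v9=0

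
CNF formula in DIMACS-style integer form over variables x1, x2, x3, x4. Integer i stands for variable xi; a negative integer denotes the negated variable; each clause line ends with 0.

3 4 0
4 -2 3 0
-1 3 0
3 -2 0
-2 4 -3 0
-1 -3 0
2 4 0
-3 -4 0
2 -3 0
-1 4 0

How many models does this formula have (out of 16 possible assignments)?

Satisfying assignments:
  x1=F x2=F x3=F x4=T
Count: 1.

1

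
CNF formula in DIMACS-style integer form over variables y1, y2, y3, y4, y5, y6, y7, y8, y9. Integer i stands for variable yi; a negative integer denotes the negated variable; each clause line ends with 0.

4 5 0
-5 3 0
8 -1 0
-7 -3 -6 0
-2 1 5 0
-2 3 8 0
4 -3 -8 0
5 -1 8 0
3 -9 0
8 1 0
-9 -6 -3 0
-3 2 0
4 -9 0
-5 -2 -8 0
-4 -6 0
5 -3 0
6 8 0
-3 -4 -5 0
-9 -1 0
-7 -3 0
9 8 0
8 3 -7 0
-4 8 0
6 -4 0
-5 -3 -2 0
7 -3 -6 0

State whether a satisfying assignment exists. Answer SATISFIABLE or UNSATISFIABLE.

UNSATISFIABLE

y3 = True:
  propagation gives y2=True, y5=True; an empty clause results — contradiction.
y3 = False:
  propagation gives y5=False, y4=True, y9=False, y6=False; an empty clause results — contradiction.
Every branch closes, so no satisfying assignment exists.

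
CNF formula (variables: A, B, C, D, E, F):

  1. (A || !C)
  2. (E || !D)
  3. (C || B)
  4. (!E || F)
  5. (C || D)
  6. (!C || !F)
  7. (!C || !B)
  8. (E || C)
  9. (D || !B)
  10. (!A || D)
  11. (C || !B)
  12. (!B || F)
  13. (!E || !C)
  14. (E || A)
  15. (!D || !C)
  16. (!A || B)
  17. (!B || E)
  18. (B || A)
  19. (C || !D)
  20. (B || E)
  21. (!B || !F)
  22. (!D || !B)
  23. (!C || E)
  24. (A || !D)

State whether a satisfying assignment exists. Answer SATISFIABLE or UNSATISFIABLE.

B = True:
  propagation gives C=False; an empty clause results — contradiction.
B = False:
  propagation gives C=True, A=True; an empty clause results — contradiction.
Every branch closes, so no satisfying assignment exists.

UNSATISFIABLE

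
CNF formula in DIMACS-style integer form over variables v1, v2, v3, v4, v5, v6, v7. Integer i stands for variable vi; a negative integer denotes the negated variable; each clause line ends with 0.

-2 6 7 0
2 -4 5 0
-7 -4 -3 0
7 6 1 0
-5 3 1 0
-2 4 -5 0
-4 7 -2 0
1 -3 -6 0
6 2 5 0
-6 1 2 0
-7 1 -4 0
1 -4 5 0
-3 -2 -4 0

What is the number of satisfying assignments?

Split on v2, then v4.
  v2=T, v4=T: remaining (v1,v3,v5,v6,v7) ∈ {(T,F,F,F,T); (T,F,F,T,T); (T,F,T,F,T); (T,F,T,T,T)} — 4.
  v2=T, v4=F: 10 of the 32 assignments to (v1,v3,v5,v6,v7) work.
  v2=F, v4=T: v6 free; 3 ways for (v1,v3,v5,v7) × 2^1 = 6.
  v2=F, v4=F: 13 of the 32 assignments to (v1,v3,v5,v6,v7) work.
Total: 4 + 10 + 6 + 13 = 33.

33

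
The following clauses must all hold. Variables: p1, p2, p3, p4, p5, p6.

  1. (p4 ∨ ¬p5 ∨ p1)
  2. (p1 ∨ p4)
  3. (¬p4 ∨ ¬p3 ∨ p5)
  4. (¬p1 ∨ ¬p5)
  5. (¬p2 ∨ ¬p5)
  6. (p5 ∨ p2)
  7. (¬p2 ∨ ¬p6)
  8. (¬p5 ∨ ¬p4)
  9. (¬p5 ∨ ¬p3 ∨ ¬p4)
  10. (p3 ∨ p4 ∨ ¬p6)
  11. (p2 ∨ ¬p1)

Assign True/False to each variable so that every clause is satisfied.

p1 = True, p2 = True, p3 = False, p4 = False, p5 = False, p6 = False

p6 occurs only negated in the remaining clauses — set p6 = False.
Set p1 = True and propagate.
  then p5 is forced to False.
  then p2 is forced to True.
Try p3 = False.
p4 is now unconstrained; take p4 = False.
Every clause has at least one true literal under this assignment.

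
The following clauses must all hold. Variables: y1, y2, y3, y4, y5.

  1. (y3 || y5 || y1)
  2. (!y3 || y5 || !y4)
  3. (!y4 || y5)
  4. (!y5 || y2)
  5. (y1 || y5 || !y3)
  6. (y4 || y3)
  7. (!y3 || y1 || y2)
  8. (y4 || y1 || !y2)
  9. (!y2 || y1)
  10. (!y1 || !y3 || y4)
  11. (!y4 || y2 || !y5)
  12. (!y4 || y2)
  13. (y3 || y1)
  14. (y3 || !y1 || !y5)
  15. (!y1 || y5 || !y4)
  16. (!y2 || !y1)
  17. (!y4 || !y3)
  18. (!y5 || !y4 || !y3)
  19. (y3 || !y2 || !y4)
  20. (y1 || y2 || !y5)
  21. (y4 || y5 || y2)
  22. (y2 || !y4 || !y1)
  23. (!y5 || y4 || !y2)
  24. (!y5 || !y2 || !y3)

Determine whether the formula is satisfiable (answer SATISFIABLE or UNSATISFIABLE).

y4 = True:
  propagation gives y5=True, y2=True, y1=True; an empty clause results — contradiction.
y4 = False:
  propagation gives y3=True, y1=False, y5=True, y2=True; an empty clause results — contradiction.
Every branch closes, so no satisfying assignment exists.

UNSATISFIABLE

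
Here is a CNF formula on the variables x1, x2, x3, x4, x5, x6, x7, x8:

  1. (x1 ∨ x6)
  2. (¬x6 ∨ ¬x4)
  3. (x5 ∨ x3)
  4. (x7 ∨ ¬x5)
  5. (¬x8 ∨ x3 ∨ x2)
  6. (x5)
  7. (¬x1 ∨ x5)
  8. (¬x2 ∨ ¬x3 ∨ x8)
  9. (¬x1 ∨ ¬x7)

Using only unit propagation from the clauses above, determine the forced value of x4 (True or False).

False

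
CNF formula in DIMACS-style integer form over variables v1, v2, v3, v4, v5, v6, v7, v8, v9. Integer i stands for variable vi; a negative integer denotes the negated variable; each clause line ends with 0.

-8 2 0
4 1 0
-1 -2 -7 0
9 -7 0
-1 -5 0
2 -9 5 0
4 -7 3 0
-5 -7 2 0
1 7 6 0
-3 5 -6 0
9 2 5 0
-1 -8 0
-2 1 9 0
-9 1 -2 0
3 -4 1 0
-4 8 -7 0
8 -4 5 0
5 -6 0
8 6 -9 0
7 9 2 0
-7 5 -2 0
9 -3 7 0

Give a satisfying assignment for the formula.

v1=0, v2=0, v3=1, v4=1, v5=1, v6=1, v7=0, v8=0, v9=1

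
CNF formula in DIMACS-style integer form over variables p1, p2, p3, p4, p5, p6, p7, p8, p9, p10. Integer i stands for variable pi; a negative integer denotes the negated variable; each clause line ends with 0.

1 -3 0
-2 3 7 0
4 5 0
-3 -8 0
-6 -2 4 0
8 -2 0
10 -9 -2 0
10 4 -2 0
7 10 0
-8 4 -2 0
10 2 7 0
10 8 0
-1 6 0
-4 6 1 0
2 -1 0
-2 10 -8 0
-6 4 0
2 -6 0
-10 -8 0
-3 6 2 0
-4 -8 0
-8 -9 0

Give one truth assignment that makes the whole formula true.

p1=False, p2=False, p3=False, p4=False, p5=True, p6=False, p7=False, p8=False, p9=True, p10=True

p5 occurs only positively in the remaining clauses — set p5 = True.
Branch on p1: take p1 = False.
  then p3 is forced to False.
Try p2 = False.
  then p6 is forced to False.
  then p4 is forced to False.
Branch on p7: take p7 = False.
  then p10 is forced to True.
  then p8 is forced to False.
p9 is now unconstrained; take p9 = True.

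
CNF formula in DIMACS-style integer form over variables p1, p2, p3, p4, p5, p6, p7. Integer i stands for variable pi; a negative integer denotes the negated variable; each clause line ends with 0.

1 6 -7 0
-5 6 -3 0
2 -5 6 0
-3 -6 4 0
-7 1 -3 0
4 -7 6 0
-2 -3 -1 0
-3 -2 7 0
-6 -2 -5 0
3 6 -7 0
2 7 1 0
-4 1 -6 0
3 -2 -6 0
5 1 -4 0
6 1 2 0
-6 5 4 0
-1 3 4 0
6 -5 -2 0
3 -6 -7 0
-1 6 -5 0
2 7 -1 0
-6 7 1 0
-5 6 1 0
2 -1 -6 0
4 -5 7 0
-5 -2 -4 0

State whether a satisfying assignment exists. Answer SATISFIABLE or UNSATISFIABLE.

SATISFIABLE

Set p1 = True and propagate.
The remaining clauses are satisfied by p2 = True, p3 = False, p4 = True, p5 = False, p6 = False, p7 = False.
So p1 = T, p2 = T, p3 = F, p4 = T, p5 = F, p6 = F, p7 = F is a satisfying assignment.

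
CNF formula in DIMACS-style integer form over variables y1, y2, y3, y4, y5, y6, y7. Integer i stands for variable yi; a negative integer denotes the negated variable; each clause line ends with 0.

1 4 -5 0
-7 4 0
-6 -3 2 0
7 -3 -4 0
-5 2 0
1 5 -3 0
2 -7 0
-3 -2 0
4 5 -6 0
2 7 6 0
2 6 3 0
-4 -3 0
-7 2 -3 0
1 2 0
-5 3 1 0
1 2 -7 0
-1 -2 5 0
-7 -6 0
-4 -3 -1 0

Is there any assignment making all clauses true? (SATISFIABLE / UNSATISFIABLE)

Set y1 = False and propagate.
  then y2 is forced to True.
  then y3 is forced to False.
  then y5 is forced to False.
Branch on y4: take y4 = False.
  then y7 is forced to False.
  then y6 is forced to False.
Every clause has at least one true literal under this assignment.
So y1=F, y2=T, y3=F, y4=F, y5=F, y6=F, y7=F is a satisfying assignment.

SATISFIABLE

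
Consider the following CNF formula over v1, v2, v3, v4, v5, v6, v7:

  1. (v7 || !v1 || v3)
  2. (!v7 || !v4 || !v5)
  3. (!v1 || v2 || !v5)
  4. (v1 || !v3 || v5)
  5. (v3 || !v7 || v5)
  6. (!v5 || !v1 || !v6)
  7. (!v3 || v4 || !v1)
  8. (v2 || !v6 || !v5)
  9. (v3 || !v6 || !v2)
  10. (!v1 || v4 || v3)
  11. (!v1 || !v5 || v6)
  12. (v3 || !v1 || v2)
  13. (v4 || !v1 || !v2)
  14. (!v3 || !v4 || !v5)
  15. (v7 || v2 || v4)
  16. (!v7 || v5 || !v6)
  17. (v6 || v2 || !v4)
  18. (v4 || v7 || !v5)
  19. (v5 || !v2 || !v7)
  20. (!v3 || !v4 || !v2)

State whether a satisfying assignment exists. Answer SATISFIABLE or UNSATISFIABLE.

SATISFIABLE

Try v1 = False.
Try v2 = True.
For the remaining variables, v3 = True, v4 = False, v5 = True, v6 = True, v7 = True works.
So v1 = False  v2 = True  v3 = True  v4 = False  v5 = True  v6 = True  v7 = True is a satisfying assignment.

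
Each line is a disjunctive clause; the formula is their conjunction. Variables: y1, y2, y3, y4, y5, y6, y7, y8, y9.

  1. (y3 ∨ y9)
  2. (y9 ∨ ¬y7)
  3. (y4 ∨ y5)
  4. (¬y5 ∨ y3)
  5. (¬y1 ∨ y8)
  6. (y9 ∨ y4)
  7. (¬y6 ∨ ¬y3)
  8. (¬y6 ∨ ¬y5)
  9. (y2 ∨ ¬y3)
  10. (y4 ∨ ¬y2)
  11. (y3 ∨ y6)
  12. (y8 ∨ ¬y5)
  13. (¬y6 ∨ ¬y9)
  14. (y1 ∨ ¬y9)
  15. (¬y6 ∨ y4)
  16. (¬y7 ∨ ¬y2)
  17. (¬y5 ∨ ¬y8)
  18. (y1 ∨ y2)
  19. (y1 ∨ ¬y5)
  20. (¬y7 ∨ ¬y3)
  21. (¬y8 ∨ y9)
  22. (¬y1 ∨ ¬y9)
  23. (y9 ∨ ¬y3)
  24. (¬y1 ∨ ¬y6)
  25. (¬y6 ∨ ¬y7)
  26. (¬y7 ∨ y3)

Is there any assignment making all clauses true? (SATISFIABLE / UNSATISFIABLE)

UNSATISFIABLE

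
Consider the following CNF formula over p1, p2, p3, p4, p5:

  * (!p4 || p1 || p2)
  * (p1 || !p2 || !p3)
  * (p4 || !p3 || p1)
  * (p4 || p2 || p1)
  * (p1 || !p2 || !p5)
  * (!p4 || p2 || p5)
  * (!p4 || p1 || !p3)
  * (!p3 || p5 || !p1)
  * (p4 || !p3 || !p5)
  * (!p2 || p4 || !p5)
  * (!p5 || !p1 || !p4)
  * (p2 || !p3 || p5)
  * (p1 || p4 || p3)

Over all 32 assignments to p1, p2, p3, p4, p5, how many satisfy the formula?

5

The models are:
  p1=0 p2=1 p3=0 p4=1 p5=0
  p1=1 p2=0 p3=0 p4=0 p5=0
  p1=1 p2=0 p3=0 p4=0 p5=1
  p1=1 p2=1 p3=0 p4=0 p5=0
  p1=1 p2=1 p3=0 p4=1 p5=0
Count: 5.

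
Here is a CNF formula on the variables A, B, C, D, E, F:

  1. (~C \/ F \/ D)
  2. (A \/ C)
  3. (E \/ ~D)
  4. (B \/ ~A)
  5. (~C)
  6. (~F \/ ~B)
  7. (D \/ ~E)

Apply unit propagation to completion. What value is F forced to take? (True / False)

False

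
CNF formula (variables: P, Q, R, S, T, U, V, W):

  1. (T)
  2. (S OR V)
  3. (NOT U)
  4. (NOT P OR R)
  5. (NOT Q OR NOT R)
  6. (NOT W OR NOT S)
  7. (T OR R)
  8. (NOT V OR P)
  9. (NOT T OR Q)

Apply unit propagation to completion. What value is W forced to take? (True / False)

False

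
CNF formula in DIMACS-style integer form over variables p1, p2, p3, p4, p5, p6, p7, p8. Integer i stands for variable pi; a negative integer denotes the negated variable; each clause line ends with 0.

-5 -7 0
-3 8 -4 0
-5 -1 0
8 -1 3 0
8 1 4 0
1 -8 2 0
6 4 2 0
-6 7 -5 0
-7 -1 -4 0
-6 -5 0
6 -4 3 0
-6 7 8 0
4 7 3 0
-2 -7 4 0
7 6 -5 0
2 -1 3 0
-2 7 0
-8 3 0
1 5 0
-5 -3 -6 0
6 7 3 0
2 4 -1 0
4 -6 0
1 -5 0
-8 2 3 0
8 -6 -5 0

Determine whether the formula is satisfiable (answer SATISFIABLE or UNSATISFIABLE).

Branch on p1: take p1 = True.
  then p5 is forced to False.
The remaining clauses are satisfied by p2 = False, p3 = True, p4 = True, p6 = True, p7 = False, p8 = True.
So p1=T, p2=F, p3=T, p4=T, p5=F, p6=T, p7=F, p8=T is a satisfying assignment.

SATISFIABLE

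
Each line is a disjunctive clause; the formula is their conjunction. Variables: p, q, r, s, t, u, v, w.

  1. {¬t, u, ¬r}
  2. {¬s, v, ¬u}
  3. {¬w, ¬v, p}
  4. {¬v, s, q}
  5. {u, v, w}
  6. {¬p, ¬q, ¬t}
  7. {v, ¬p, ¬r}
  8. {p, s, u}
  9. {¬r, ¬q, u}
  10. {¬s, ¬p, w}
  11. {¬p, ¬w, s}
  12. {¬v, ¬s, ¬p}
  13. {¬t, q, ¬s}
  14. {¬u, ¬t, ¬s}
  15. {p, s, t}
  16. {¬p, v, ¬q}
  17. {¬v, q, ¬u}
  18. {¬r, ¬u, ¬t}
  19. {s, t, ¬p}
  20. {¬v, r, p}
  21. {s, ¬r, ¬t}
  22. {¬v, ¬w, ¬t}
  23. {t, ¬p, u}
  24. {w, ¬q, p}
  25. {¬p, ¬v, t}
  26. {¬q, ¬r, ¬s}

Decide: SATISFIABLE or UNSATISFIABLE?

SATISFIABLE

Branch on p: take p = False.
Set q = False and propagate.
For the remaining variables, r = True, s = True, t = False, u = False, v = True, w = False works.
So p=False, q=False, r=True, s=True, t=False, u=False, v=True, w=False is a satisfying assignment.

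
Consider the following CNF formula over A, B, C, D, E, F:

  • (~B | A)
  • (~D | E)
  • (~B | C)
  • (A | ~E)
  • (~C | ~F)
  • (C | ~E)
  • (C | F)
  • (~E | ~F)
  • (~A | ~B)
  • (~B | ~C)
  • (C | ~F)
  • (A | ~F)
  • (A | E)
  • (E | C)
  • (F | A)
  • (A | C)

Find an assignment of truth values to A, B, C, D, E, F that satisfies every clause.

A=True, B=False, C=True, D=True, E=True, F=False

Pure literal: B appears only negated; assign B = False.
Set A = True and propagate.
Try C = True.
  then F is forced to False.
The remaining clauses are satisfied by D = True, E = True.
Every clause has at least one true literal under this assignment.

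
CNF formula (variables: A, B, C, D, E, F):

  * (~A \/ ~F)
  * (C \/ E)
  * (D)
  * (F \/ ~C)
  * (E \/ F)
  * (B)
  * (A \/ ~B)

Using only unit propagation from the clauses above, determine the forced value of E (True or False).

True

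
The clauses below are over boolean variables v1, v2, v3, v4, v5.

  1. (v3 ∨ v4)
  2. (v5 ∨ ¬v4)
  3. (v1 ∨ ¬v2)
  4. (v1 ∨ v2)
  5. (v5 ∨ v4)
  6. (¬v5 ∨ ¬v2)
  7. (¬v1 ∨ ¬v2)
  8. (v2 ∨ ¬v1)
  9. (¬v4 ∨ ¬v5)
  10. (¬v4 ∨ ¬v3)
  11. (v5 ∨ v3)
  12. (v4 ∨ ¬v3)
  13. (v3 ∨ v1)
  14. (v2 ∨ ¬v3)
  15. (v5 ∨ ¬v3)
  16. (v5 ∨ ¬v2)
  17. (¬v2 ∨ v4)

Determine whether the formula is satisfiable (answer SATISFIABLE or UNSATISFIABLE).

v2 = True:
  propagation gives v1=True; an empty clause results — contradiction.
v2 = False:
  propagation gives v1=True; an empty clause results — contradiction.
Every branch closes, so no satisfying assignment exists.

UNSATISFIABLE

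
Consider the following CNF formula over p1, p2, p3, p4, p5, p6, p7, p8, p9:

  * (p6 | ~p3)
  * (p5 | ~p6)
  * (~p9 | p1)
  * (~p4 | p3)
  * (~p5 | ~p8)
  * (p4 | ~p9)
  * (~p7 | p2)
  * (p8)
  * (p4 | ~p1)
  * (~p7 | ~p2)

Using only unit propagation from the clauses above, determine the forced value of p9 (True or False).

False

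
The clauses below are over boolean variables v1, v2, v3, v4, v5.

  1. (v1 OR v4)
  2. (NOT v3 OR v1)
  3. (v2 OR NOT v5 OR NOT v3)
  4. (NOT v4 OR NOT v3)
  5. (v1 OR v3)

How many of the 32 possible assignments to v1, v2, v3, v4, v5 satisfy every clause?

11

Case analysis on v3 and v1:
  v3=T, v1=T: remaining (v2,v4,v5) ∈ {(F,F,F); (T,F,F); (T,F,T)} — 3.
  v3=T, v1=F: a clause becomes empty — 0.
  v3=F, v1=T: v2, v4, v5 free → 2^3 = 8.
  v3=F, v1=F: a clause becomes empty — 0.
Total: 3 + 0 + 8 + 0 = 11.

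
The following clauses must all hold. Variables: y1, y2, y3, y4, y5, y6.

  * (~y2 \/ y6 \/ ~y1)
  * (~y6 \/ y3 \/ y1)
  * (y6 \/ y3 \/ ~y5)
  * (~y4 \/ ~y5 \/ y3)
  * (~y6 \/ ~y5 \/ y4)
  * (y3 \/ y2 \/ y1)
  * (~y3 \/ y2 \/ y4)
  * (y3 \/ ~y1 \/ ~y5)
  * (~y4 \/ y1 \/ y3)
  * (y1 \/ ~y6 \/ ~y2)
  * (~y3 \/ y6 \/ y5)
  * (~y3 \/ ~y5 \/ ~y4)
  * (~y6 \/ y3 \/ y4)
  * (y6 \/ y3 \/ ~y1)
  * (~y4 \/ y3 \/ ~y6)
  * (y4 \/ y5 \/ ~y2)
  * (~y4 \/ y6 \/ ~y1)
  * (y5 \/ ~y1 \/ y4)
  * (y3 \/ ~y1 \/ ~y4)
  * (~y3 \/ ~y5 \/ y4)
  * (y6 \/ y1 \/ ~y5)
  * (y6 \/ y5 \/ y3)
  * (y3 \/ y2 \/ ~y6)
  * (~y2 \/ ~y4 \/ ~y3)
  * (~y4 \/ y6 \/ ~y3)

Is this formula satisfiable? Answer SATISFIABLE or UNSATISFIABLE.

SATISFIABLE

Try y1 = True.
Try y2 = False.
Set y3 = True and propagate.
  then y4 is forced to True.
  then y5 is forced to False.
  then y6 is forced to True.
So y1 = T  y2 = F  y3 = T  y4 = T  y5 = F  y6 = T is a satisfying assignment.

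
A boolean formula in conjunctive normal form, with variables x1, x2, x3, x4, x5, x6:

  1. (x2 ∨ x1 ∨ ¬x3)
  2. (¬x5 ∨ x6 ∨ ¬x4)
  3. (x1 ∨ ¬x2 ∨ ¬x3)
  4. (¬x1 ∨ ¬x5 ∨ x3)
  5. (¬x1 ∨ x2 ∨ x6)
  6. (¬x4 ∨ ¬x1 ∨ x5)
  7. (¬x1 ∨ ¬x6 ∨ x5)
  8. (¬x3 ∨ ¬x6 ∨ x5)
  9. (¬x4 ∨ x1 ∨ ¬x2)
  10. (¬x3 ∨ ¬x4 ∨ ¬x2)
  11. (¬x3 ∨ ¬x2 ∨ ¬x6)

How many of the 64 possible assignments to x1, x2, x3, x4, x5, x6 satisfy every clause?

16

Case analysis on x1 and x2:
  x1=1, x2=1: remaining (x3,x4,x5,x6) ∈ {(0,0,0,0); (1,0,0,0); (1,0,1,0)} — 3.
  x1=1, x2=0: remaining (x3,x4,x5,x6) ∈ {(1,0,1,1); (1,1,1,1)} — 2.
  x1=0, x2=1: remaining (x3,x4,x5,x6) ∈ {(0,0,0,0); (0,0,0,1); (0,0,1,0); (0,0,1,1)} — 4.
  x1=0, x2=0: 7 of the 16 assignments to (x3,x4,x5,x6) work.
Total: 3 + 2 + 4 + 7 = 16.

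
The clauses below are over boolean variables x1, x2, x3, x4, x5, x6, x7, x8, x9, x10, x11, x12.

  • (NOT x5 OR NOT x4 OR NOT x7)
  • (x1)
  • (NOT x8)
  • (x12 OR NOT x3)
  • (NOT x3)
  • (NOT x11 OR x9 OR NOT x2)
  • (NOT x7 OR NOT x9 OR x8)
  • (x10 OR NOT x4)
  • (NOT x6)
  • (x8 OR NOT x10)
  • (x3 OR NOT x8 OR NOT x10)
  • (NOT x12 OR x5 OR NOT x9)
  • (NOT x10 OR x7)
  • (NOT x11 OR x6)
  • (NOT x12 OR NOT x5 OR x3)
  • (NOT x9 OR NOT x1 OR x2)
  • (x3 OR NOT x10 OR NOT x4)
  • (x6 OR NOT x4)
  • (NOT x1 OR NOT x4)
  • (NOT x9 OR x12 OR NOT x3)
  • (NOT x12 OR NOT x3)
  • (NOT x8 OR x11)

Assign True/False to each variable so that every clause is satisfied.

x1=True, x2=False, x3=False, x4=False, x5=False, x6=False, x7=True, x8=False, x9=False, x10=False, x11=False, x12=True

Check each clause:
  1. (NOT x7 OR NOT x4 OR NOT x5) — NOT x5 is true.
  2. (x1) — x1 is true.
  3. (NOT x8) — NOT x8 is true.
  4. (NOT x3 OR x12) — x12 is true.
  5. (NOT x3) — NOT x3 is true.
  6. (NOT x2 OR x9 OR NOT x11) — NOT x11 is true.
  7. (x8 OR NOT x7 OR NOT x9) — NOT x9 is true.
  8. (x10 OR NOT x4) — NOT x4 is true.
  9. (NOT x6) — NOT x6 is true.
  10. (NOT x10 OR x8) — NOT x10 is true.
  11. (x3 OR NOT x8 OR NOT x10) — NOT x8 is true.
  12. (NOT x9 OR NOT x12 OR x5) — NOT x9 is true.
  13. (NOT x10 OR x7) — NOT x10 is true.
  14. (NOT x11 OR x6) — NOT x11 is true.
  15. (NOT x5 OR x3 OR NOT x12) — NOT x5 is true.
  16. (x2 OR NOT x1 OR NOT x9) — NOT x9 is true.
  17. (x3 OR NOT x4 OR NOT x10) — NOT x4 is true.
  18. (x6 OR NOT x4) — NOT x4 is true.
  19. (NOT x1 OR NOT x4) — NOT x4 is true.
  20. (x12 OR NOT x3 OR NOT x9) — x12 is true.
  21. (NOT x3 OR NOT x12) — NOT x3 is true.
  22. (NOT x8 OR x11) — NOT x8 is true.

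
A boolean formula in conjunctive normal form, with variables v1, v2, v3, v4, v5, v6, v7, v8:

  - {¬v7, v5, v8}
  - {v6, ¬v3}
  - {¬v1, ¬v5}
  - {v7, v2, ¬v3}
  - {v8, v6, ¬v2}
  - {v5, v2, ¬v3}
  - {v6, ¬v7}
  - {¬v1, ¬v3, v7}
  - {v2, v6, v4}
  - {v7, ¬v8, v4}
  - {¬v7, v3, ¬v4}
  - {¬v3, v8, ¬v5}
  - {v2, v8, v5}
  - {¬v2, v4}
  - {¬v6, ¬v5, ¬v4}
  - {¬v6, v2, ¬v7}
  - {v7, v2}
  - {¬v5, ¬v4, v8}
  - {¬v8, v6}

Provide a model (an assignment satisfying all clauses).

v1=True  v2=True  v3=False  v4=True  v5=False  v6=True  v7=False  v8=False

Check each clause:
  1. {¬v7, v8, v5} — ¬v7 is true.
  2. {v6, ¬v3} — ¬v3 is true.
  3. {¬v1, ¬v5} — ¬v5 is true.
  4. {¬v3, v7, v2} — v2 is true.
  5. {¬v2, v8, v6} — v6 is true.
  6. {¬v3, v2, v5} — v2 is true.
  7. {v6, ¬v7} — ¬v7 is true.
  8. {¬v1, v7, ¬v3} — ¬v3 is true.
  9. {v6, v2, v4} — v2 is true.
  10. {v7, v4, ¬v8} — ¬v8 is true.
  11. {v3, ¬v7, ¬v4} — ¬v7 is true.
  12. {¬v3, ¬v5, v8} — ¬v5 is true.
  13. {v8, v5, v2} — v2 is true.
  14. {v4, ¬v2} — v4 is true.
  15. {¬v6, ¬v4, ¬v5} — ¬v5 is true.
  16. {¬v6, v2, ¬v7} — ¬v7 is true.
  17. {v2, v7} — v2 is true.
  18. {v8, ¬v5, ¬v4} — ¬v5 is true.
  19. {¬v8, v6} — ¬v8 is true.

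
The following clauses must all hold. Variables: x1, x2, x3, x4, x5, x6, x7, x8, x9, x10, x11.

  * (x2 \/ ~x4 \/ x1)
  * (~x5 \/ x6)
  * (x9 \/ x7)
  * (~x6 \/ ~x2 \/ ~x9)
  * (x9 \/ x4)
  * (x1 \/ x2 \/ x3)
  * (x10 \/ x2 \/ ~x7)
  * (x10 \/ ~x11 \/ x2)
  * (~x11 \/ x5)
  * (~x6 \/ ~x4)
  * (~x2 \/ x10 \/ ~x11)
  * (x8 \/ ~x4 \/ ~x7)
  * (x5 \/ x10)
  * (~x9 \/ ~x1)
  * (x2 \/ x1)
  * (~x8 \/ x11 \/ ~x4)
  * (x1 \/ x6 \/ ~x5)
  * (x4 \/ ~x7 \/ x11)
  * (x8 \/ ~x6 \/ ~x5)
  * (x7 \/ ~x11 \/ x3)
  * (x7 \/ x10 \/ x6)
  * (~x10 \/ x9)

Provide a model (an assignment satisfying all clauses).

x1 = False, x2 = True, x3 = True, x4 = False, x5 = False, x6 = False, x7 = False, x8 = False, x9 = True, x10 = True, x11 = False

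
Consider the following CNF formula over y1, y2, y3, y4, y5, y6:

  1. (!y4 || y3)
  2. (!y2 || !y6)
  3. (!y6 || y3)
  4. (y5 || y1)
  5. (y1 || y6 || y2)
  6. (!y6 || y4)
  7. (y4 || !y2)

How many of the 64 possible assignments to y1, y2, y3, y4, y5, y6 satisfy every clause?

Case analysis on y6 and y2:
  y6=T, y2=T: a clause becomes empty — 0.
  y6=T, y2=F: remaining (y1,y3,y4,y5) ∈ {(F,T,T,T); (T,T,T,F); (T,T,T,T)} — 3.
  y6=F, y2=T: remaining (y1,y3,y4,y5) ∈ {(F,T,T,T); (T,T,T,F); (T,T,T,T)} — 3.
  y6=F, y2=F: y5 free; 3 ways for (y1,y3,y4) × 2^1 = 6.
Total: 0 + 3 + 3 + 6 = 12.

12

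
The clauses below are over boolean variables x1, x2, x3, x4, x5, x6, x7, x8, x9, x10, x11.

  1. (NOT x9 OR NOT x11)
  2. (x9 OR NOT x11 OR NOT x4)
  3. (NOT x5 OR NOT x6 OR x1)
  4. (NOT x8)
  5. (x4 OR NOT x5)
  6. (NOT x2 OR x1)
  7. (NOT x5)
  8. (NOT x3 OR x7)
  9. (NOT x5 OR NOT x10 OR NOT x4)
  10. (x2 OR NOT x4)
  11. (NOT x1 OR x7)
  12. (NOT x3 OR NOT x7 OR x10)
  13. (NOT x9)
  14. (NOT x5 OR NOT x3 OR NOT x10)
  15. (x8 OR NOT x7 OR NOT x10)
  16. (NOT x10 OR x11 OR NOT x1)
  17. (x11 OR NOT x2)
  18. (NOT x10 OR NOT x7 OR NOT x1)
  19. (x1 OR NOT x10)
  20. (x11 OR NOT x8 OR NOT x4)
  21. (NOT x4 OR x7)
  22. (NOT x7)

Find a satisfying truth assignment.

x1 = False, x2 = False, x3 = False, x4 = False, x5 = False, x6 = False, x7 = False, x8 = False, x9 = False, x10 = False, x11 = False

Check each clause:
  1. (NOT x9 OR NOT x11) — NOT x11 is true.
  2. (NOT x4 OR NOT x11 OR x9) — NOT x4 is true.
  3. (NOT x5 OR NOT x6 OR x1) — NOT x6 is true.
  4. (NOT x8) — NOT x8 is true.
  5. (NOT x5 OR x4) — NOT x5 is true.
  6. (NOT x2 OR x1) — NOT x2 is true.
  7. (NOT x5) — NOT x5 is true.
  8. (x7 OR NOT x3) — NOT x3 is true.
  9. (NOT x4 OR NOT x10 OR NOT x5) — NOT x5 is true.
  10. (NOT x4 OR x2) — NOT x4 is true.
  11. (NOT x1 OR x7) — NOT x1 is true.
  12. (x10 OR NOT x7 OR NOT x3) — NOT x7 is true.
  13. (NOT x9) — NOT x9 is true.
  14. (NOT x3 OR NOT x5 OR NOT x10) — NOT x5 is true.
  15. (NOT x10 OR x8 OR NOT x7) — NOT x7 is true.
  16. (NOT x10 OR x11 OR NOT x1) — NOT x10 is true.
  17. (x11 OR NOT x2) — NOT x2 is true.
  18. (NOT x1 OR NOT x10 OR NOT x7) — NOT x7 is true.
  19. (x1 OR NOT x10) — NOT x10 is true.
  20. (x11 OR NOT x4 OR NOT x8) — NOT x8 is true.
  21. (x7 OR NOT x4) — NOT x4 is true.
  22. (NOT x7) — NOT x7 is true.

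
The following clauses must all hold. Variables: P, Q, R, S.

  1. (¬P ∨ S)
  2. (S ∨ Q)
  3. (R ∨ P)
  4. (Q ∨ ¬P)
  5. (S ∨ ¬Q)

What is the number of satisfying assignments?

4

The models are:
  P=F Q=F R=T S=T
  P=F Q=T R=T S=T
  P=T Q=T R=F S=T
  P=T Q=T R=T S=T
Count: 4.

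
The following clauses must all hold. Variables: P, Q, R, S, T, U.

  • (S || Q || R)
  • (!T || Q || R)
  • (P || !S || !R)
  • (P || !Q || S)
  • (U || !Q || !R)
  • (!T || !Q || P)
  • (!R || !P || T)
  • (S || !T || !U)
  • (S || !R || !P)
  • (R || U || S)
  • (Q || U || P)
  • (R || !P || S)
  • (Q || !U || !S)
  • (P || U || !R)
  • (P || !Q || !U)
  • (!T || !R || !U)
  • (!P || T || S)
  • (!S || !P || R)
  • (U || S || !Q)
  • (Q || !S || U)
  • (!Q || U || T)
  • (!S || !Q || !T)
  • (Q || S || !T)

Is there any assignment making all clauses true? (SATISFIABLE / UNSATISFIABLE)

Try P = False.
Set Q = False and propagate.
  then U is forced to True.
  then S is forced to False.
  then R is forced to True.
  then T is forced to False.
Every clause has at least one true literal under this assignment.
So P = F, Q = F, R = T, S = F, T = F, U = T is a satisfying assignment.

SATISFIABLE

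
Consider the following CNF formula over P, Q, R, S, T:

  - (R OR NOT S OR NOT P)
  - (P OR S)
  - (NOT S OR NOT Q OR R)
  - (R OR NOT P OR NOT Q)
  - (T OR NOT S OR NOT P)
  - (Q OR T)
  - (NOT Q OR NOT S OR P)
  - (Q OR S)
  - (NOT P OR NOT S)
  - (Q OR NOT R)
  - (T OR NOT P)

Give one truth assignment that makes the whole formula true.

Pure literal: T appears only positively; assign T = True.
Set P = False and propagate.
  then S is forced to True.
  then Q is forced to False.
  then R is forced to False.
Every clause has at least one true literal under this assignment.
Check each clause:
  1. (NOT P OR R OR NOT S) — NOT P is true.
  2. (S OR P) — S is true.
  3. (R OR NOT Q OR NOT S) — NOT Q is true.
  4. (R OR NOT P OR NOT Q) — NOT Q is true.
  5. (T OR NOT S OR NOT P) — T is true.
  6. (Q OR T) — T is true.
  7. (NOT Q OR NOT S OR P) — NOT Q is true.
  8. (S OR Q) — S is true.
  9. (NOT P OR NOT S) — NOT P is true.
  10. (NOT R OR Q) — NOT R is true.
  11. (T OR NOT P) — T is true.

P=False  Q=False  R=False  S=True  T=True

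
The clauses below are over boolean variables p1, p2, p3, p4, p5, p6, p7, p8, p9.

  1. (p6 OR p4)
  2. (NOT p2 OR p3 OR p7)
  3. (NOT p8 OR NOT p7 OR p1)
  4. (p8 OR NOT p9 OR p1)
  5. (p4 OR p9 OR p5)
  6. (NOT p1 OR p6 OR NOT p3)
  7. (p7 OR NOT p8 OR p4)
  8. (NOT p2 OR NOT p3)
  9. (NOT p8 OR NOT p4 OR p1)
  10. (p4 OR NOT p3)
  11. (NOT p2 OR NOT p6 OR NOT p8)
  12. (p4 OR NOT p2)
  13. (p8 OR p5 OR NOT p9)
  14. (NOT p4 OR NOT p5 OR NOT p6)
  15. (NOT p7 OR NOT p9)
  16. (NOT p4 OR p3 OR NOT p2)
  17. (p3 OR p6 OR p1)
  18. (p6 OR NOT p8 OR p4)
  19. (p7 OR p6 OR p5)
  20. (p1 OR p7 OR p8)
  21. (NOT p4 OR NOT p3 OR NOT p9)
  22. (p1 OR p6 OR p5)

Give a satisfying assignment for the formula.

p2 occurs only negated in the remaining clauses — set p2 = False.
Branch on p1: take p1 = True.
Try p3 = False.
Branch on p4: take p4 = True.
The remaining clauses are satisfied by p5 = True, p6 = False, p7 = True, p8 = True, p9 = False.
Check each clause:
  1. (p6 OR p4) — p4 is true.
  2. (NOT p2 OR p3 OR p7) — NOT p2 is true.
  3. (NOT p7 OR NOT p8 OR p1) — p1 is true.
  4. (NOT p9 OR p1 OR p8) — p8 is true.
  5. (p9 OR p4 OR p5) — p4 is true.
  6. (p6 OR NOT p1 OR NOT p3) — NOT p3 is true.
  7. (NOT p8 OR p7 OR p4) — p4 is true.
  8. (NOT p3 OR NOT p2) — NOT p3 is true.
  9. (NOT p8 OR NOT p4 OR p1) — p1 is true.
  10. (p4 OR NOT p3) — p4 is true.
  11. (NOT p6 OR NOT p2 OR NOT p8) — NOT p6 is true.
  12. (p4 OR NOT p2) — p4 is true.
  13. (p5 OR NOT p9 OR p8) — p8 is true.
  14. (NOT p6 OR NOT p4 OR NOT p5) — NOT p6 is true.
  15. (NOT p7 OR NOT p9) — NOT p9 is true.
  16. (p3 OR NOT p2 OR NOT p4) — NOT p2 is true.
  17. (p6 OR p1 OR p3) — p1 is true.
  18. (p4 OR NOT p8 OR p6) — p4 is true.
  19. (p5 OR p7 OR p6) — p5 is true.
  20. (p8 OR p7 OR p1) — p8 is true.
  21. (NOT p4 OR NOT p9 OR NOT p3) — NOT p3 is true.
  22. (p6 OR p1 OR p5) — p1 is true.

p1=1, p2=0, p3=0, p4=1, p5=1, p6=0, p7=1, p8=1, p9=0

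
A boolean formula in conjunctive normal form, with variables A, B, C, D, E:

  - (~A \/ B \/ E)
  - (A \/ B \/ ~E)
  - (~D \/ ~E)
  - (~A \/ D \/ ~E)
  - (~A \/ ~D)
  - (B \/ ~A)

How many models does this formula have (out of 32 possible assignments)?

12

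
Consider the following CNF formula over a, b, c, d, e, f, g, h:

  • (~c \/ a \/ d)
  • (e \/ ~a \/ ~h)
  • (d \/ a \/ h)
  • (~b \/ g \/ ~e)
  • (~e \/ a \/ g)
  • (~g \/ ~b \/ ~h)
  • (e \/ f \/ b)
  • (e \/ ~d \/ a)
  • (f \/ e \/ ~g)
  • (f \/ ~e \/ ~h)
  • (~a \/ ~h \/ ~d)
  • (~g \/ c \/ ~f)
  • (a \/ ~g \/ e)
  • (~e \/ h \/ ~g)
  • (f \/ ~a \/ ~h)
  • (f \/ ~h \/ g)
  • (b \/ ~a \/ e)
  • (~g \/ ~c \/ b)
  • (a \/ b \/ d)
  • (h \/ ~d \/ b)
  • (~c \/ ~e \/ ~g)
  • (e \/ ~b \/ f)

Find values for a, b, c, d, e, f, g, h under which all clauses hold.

Set a = False and propagate.
The remaining clauses are satisfied by b = True, c = False, d = False, e = False, f = True, g = False, h = True.
Check each clause:
  1. (~c \/ d \/ a) — ~c is true.
  2. (e \/ ~h \/ ~a) — ~a is true.
  3. (d \/ h \/ a) — h is true.
  4. (g \/ ~e \/ ~b) — ~e is true.
  5. (~e \/ a \/ g) — ~e is true.
  6. (~g \/ ~b \/ ~h) — ~g is true.
  7. (e \/ f \/ b) — b is true.
  8. (a \/ ~d \/ e) — ~d is true.
  9. (~g \/ f \/ e) — ~g is true.
  10. (~h \/ f \/ ~e) — ~e is true.
  11. (~h \/ ~a \/ ~d) — ~d is true.
  12. (~f \/ ~g \/ c) — ~g is true.
  13. (e \/ a \/ ~g) — ~g is true.
  14. (h \/ ~g \/ ~e) — h is true.
  15. (f \/ ~a \/ ~h) — f is true.
  16. (g \/ f \/ ~h) — f is true.
  17. (~a \/ e \/ b) — b is true.
  18. (~c \/ b \/ ~g) — ~g is true.
  19. (b \/ a \/ d) — b is true.
  20. (~d \/ h \/ b) — h is true.
  21. (~e \/ ~c \/ ~g) — ~g is true.
  22. (~b \/ e \/ f) — f is true.

a = F  b = T  c = F  d = F  e = F  f = T  g = F  h = T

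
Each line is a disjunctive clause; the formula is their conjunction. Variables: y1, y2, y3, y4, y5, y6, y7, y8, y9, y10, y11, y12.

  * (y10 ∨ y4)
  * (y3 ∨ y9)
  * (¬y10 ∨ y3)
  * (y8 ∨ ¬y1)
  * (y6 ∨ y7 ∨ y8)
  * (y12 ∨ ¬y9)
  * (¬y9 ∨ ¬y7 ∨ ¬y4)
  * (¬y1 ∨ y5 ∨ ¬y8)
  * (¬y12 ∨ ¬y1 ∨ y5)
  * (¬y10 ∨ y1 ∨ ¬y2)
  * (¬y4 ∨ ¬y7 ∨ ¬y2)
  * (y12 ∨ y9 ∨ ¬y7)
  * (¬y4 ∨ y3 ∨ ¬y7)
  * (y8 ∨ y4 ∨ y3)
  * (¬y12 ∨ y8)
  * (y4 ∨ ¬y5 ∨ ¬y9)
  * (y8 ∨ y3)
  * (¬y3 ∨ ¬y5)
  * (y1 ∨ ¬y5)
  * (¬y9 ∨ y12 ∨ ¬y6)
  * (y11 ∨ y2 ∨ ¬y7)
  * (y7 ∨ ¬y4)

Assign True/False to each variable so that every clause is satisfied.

Set y1 = False and propagate.
  then y5 is forced to False.
The remaining clauses are satisfied by y2 = False, y3 = True, y4 = False, y6 = True, y7 = False, y8 = False, y9 = False, y10 = True, y11 = False, y12 = False.
Every clause has at least one true literal under this assignment.
Check each clause:
  1. (y4 ∨ y10) — y10 is true.
  2. (y9 ∨ y3) — y3 is true.
  3. (y3 ∨ ¬y10) — y3 is true.
  4. (y8 ∨ ¬y1) — ¬y1 is true.
  5. (y8 ∨ y6 ∨ y7) — y6 is true.
  6. (y12 ∨ ¬y9) — ¬y9 is true.
  7. (¬y9 ∨ ¬y7 ∨ ¬y4) — ¬y7 is true.
  8. (¬y8 ∨ y5 ∨ ¬y1) — ¬y8 is true.
  9. (¬y12 ∨ ¬y1 ∨ y5) — ¬y12 is true.
  10. (¬y2 ∨ y1 ∨ ¬y10) — ¬y2 is true.
  11. (¬y2 ∨ ¬y4 ∨ ¬y7) — ¬y7 is true.
  12. (y9 ∨ ¬y7 ∨ y12) — ¬y7 is true.
  13. (¬y7 ∨ ¬y4 ∨ y3) — ¬y7 is true.
  14. (y4 ∨ y8 ∨ y3) — y3 is true.
  15. (¬y12 ∨ y8) — ¬y12 is true.
  16. (¬y9 ∨ ¬y5 ∨ y4) — ¬y5 is true.
  17. (y8 ∨ y3) — y3 is true.
  18. (¬y5 ∨ ¬y3) — ¬y5 is true.
  19. (y1 ∨ ¬y5) — ¬y5 is true.
  20. (y12 ∨ ¬y9 ∨ ¬y6) — ¬y9 is true.
  21. (¬y7 ∨ y11 ∨ y2) — ¬y7 is true.
  22. (¬y4 ∨ y7) — ¬y4 is true.

y1=False, y2=False, y3=True, y4=False, y5=False, y6=True, y7=False, y8=False, y9=False, y10=True, y11=False, y12=False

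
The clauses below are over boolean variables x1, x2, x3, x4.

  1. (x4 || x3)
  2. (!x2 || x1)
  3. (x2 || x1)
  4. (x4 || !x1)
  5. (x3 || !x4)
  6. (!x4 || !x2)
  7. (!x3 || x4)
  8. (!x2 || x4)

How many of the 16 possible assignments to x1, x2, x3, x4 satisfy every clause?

1

Satisfying assignments:
  x1=T x2=F x3=T x4=T
That's 1 in total.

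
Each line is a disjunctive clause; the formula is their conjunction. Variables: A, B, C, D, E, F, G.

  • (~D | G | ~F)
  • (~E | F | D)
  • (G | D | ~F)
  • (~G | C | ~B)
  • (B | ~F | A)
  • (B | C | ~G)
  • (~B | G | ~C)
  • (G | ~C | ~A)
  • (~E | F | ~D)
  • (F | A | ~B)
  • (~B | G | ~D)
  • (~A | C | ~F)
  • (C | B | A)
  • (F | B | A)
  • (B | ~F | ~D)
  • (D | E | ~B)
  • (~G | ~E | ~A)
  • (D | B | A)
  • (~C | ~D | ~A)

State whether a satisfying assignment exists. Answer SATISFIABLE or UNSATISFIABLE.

SATISFIABLE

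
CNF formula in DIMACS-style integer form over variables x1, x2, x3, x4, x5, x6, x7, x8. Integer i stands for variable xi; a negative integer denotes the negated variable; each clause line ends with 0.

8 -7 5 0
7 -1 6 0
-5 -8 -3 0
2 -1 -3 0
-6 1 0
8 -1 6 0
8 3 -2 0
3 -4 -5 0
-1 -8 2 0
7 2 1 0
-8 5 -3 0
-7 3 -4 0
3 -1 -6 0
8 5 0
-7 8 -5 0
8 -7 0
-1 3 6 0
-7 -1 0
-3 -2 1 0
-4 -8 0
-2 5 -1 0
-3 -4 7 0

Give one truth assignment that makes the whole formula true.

x1=F  x2=F  x3=F  x4=F  x5=F  x6=F  x7=T  x8=T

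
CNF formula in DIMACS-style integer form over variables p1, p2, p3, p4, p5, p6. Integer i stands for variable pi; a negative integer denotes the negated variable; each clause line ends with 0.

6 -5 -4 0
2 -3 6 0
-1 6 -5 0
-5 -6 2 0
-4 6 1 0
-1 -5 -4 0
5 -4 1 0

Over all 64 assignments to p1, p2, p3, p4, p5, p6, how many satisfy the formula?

30

Case analysis on p5 and p6:
  p5=T, p6=T: p3 free; 3 ways for (p1,p2,p4) × 2^1 = 6.
  p5=T, p6=F: remaining (p1,p2,p3,p4) ∈ {(F,F,F,F); (F,T,F,F); (F,T,T,F)} — 3.
  p5=F, p6=T: p2, p3 free; 3 ways for (p1,p4) × 2^2 = 12.
  p5=F, p6=F: 9 of the 16 assignments to (p1,p2,p3,p4) work.
Total: 6 + 3 + 12 + 9 = 30.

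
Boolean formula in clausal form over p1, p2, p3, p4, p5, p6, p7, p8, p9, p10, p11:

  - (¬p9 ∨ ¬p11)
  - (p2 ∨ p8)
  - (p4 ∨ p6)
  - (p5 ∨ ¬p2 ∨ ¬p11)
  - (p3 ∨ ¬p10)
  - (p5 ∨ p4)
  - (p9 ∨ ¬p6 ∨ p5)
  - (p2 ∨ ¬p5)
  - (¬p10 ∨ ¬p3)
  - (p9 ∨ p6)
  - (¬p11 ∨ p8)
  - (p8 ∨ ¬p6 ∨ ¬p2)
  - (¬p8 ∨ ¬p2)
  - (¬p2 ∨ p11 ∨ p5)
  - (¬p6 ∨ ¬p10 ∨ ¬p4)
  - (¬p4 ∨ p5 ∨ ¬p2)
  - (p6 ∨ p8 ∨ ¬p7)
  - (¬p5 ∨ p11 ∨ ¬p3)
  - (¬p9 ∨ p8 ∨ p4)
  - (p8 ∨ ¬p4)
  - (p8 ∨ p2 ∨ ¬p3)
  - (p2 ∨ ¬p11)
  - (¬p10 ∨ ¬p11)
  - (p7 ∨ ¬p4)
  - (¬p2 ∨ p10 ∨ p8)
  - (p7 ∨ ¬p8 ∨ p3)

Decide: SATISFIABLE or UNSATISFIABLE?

SATISFIABLE

Branch on p2: take p2 = False.
  then p8 is forced to True.
  then p5 is forced to False.
  then p4 is forced to True.
  then p11 is forced to False.
  then p7 is forced to True.
Branch on p3: take p3 = False.
  then p10 is forced to False.
Try p6 = False.
  then p9 is forced to True.
p1 is now unconstrained; take p1 = True.
Every clause has at least one true literal under this assignment.
So p1 = T, p2 = F, p3 = F, p4 = T, p5 = F, p6 = F, p7 = T, p8 = T, p9 = T, p10 = F, p11 = F is a satisfying assignment.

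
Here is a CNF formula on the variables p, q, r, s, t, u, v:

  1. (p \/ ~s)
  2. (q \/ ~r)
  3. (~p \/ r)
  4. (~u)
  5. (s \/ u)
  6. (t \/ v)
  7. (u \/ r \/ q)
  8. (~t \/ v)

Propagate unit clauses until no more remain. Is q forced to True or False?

True

Unit clause (~u) sets u = False.
In (u \/ s), u is now false; s must hold, so s = True.
(p \/ ~s) with s = True leaves only p, so p = True.
In (r \/ ~p), ~p is now false; r must hold, so r = True.
From (~r \/ q) and r = True: q = True.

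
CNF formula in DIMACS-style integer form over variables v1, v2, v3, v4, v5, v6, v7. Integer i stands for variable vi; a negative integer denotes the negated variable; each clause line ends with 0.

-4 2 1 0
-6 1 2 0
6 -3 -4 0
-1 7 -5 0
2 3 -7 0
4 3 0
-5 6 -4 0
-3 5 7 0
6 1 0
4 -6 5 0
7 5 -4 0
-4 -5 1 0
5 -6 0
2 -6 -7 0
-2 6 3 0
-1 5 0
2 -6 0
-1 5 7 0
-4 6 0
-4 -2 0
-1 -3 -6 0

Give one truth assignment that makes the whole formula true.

v1=0, v2=1, v3=1, v4=0, v5=1, v6=1, v7=1

Check each clause:
  1. (v2 ∨ v1 ∨ ¬v4) — v2 is true.
  2. (v2 ∨ ¬v6 ∨ v1) — v2 is true.
  3. (v6 ∨ ¬v4 ∨ ¬v3) — ¬v4 is true.
  4. (¬v5 ∨ ¬v1 ∨ v7) — ¬v1 is true.
  5. (v2 ∨ v3 ∨ ¬v7) — v2 is true.
  6. (v4 ∨ v3) — v3 is true.
  7. (¬v4 ∨ ¬v5 ∨ v6) — ¬v4 is true.
  8. (v7 ∨ ¬v3 ∨ v5) — v5 is true.
  9. (v6 ∨ v1) — v6 is true.
  10. (¬v6 ∨ v4 ∨ v5) — v5 is true.
  11. (v5 ∨ ¬v4 ∨ v7) — ¬v4 is true.
  12. (v1 ∨ ¬v5 ∨ ¬v4) — ¬v4 is true.
  13. (v5 ∨ ¬v6) — v5 is true.
  14. (¬v6 ∨ v2 ∨ ¬v7) — v2 is true.
  15. (v6 ∨ v3 ∨ ¬v2) — v3 is true.
  16. (v5 ∨ ¬v1) — v5 is true.
  17. (¬v6 ∨ v2) — v2 is true.
  18. (¬v1 ∨ v7 ∨ v5) — v5 is true.
  19. (¬v4 ∨ v6) — ¬v4 is true.
  20. (¬v2 ∨ ¬v4) — ¬v4 is true.
  21. (¬v3 ∨ ¬v6 ∨ ¬v1) — ¬v1 is true.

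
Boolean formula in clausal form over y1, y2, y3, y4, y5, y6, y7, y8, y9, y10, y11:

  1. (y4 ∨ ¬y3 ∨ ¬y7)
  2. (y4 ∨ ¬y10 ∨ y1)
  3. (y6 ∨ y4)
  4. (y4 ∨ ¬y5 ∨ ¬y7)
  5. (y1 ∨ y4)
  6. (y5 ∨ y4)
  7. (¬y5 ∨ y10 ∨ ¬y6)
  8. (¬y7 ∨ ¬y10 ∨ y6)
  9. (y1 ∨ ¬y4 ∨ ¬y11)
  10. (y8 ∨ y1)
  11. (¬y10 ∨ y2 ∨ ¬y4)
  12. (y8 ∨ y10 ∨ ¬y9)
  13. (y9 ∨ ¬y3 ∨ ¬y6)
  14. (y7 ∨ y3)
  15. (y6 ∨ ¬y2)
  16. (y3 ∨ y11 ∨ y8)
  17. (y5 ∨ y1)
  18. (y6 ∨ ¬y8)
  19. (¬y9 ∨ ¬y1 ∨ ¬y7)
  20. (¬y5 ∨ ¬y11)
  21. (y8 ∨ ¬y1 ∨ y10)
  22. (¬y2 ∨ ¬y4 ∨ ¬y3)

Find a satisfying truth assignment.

Try y1 = True.
The remaining clauses are satisfied by y2 = True, y3 = False, y4 = True, y5 = False, y6 = True, y7 = True, y8 = True, y9 = False, y10 = True, y11 = True.

y1=True  y2=True  y3=False  y4=True  y5=False  y6=True  y7=True  y8=True  y9=False  y10=True  y11=True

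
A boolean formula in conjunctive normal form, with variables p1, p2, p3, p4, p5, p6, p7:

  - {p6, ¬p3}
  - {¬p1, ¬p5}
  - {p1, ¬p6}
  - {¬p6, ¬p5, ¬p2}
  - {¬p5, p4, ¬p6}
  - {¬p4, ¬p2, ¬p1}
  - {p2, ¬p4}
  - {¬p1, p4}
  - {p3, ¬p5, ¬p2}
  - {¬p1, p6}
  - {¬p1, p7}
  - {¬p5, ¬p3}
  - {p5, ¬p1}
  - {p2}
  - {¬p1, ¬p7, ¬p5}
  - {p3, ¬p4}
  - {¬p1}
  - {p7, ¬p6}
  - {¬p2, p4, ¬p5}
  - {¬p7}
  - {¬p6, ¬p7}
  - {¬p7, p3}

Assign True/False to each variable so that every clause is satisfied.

p1=False, p2=True, p3=False, p4=False, p5=False, p6=False, p7=False

Check each clause:
  1. {¬p3, p6} — ¬p3 is true.
  2. {¬p1, ¬p5} — ¬p5 is true.
  3. {p1, ¬p6} — ¬p6 is true.
  4. {¬p6, ¬p5, ¬p2} — ¬p6 is true.
  5. {p4, ¬p5, ¬p6} — ¬p6 is true.
  6. {¬p4, ¬p2, ¬p1} — ¬p4 is true.
  7. {p2, ¬p4} — p2 is true.
  8. {¬p1, p4} — ¬p1 is true.
  9. {¬p5, ¬p2, p3} — ¬p5 is true.
  10. {¬p1, p6} — ¬p1 is true.
  11. {¬p1, p7} — ¬p1 is true.
  12. {¬p5, ¬p3} — ¬p5 is true.
  13. {p5, ¬p1} — ¬p1 is true.
  14. {p2} — p2 is true.
  15. {¬p1, ¬p7, ¬p5} — ¬p7 is true.
  16. {¬p4, p3} — ¬p4 is true.
  17. {¬p1} — ¬p1 is true.
  18. {¬p6, p7} — ¬p6 is true.
  19. {¬p2, p4, ¬p5} — ¬p5 is true.
  20. {¬p7} — ¬p7 is true.
  21. {¬p6, ¬p7} — ¬p7 is true.
  22. {p3, ¬p7} — ¬p7 is true.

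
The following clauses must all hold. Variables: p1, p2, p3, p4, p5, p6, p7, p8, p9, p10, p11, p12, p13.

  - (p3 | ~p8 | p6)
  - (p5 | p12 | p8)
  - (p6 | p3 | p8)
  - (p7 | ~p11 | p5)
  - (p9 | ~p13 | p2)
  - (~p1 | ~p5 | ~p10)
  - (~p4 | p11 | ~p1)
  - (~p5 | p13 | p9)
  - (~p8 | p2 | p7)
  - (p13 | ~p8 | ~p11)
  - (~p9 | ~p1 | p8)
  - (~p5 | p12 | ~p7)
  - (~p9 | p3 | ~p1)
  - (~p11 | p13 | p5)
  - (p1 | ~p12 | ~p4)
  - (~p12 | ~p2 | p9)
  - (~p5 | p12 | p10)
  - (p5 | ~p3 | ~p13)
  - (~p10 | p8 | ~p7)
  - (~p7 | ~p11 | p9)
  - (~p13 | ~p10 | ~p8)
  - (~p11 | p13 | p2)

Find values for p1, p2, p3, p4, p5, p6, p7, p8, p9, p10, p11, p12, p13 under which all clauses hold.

p1=1, p2=0, p3=1, p4=0, p5=1, p6=0, p7=1, p8=1, p9=1, p10=0, p11=0, p12=1, p13=1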